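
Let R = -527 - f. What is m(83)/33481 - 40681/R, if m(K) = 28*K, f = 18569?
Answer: 200917095/91336168 ≈ 2.1998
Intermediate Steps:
R = -19096 (R = -527 - 1*18569 = -527 - 18569 = -19096)
m(83)/33481 - 40681/R = (28*83)/33481 - 40681/(-19096) = 2324*(1/33481) - 40681*(-1/19096) = 332/4783 + 40681/19096 = 200917095/91336168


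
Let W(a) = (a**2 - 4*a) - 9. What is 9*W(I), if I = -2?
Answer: 27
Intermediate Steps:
W(a) = -9 + a**2 - 4*a
9*W(I) = 9*(-9 + (-2)**2 - 4*(-2)) = 9*(-9 + 4 + 8) = 9*3 = 27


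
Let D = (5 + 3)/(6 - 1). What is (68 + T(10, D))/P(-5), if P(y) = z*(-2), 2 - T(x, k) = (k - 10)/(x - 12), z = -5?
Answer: 329/50 ≈ 6.5800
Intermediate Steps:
D = 8/5 ≈ 1.6000
T(x, k) = 2 - (-10 + k)/(-12 + x) (T(x, k) = 2 - (k - 10)/(x - 12) = 2 - (-10 + k)/(-12 + x))
P(y) = 10 (P(y) = -5*(-2) = 10)
(68 + T(10, D))/P(-5) = (68 + (-14 - 1*8/5 + 2*10)/(-12 + 10))/10 = (68 + (-14 - 8/5 + 20)/(-2))*(⅒) = (68 - ½*22/5)*(⅒) = (68 - 11/5)*(⅒) = (329/5)*(⅒) = 329/50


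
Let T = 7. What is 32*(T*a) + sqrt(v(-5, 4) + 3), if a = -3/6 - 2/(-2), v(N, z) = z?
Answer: 112 + sqrt(7) ≈ 114.65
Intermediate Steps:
a = 1/2 (a = -3*1/6 - 2*(-1/2) = -1/2 + 1 = 1/2 ≈ 0.50000)
32*(T*a) + sqrt(v(-5, 4) + 3) = 32*(7*(1/2)) + sqrt(4 + 3) = 32*(7/2) + sqrt(7) = 112 + sqrt(7)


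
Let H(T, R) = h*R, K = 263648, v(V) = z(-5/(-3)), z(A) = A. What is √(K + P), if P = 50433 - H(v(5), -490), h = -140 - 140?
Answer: √176881 ≈ 420.57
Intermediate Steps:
v(V) = 5/3 (v(V) = -5/(-3) = -5*(-⅓) = 5/3)
h = -280
H(T, R) = -280*R
P = -86767 (P = 50433 - (-280)*(-490) = 50433 - 1*137200 = 50433 - 137200 = -86767)
√(K + P) = √(263648 - 86767) = √176881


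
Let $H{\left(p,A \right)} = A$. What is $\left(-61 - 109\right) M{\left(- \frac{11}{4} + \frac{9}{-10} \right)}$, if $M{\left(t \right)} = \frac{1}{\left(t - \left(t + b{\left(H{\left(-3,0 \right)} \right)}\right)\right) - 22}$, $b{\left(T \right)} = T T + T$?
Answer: $\frac{85}{11} \approx 7.7273$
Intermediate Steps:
$b{\left(T \right)} = T + T^{2}$ ($b{\left(T \right)} = T^{2} + T = T + T^{2}$)
$M{\left(t \right)} = - \frac{1}{22}$ ($M{\left(t \right)} = \frac{1}{\left(t - \left(t + 0 \left(1 + 0\right)\right)\right) - 22} = \frac{1}{\left(t - \left(t + 0 \cdot 1\right)\right) - 22} = \frac{1}{\left(t - \left(t + 0\right)\right) - 22} = \frac{1}{\left(t - t\right) - 22} = \frac{1}{0 - 22} = \frac{1}{-22} = - \frac{1}{22}$)
$\left(-61 - 109\right) M{\left(- \frac{11}{4} + \frac{9}{-10} \right)} = \left(-61 - 109\right) \left(- \frac{1}{22}\right) = \left(-170\right) \left(- \frac{1}{22}\right) = \frac{85}{11}$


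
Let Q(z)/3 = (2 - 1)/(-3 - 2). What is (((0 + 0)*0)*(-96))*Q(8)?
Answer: 0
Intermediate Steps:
Q(z) = -3/5 (Q(z) = 3*((2 - 1)/(-3 - 2)) = 3*(1/(-5)) = 3*(1*(-1/5)) = 3*(-1/5) = -3/5)
(((0 + 0)*0)*(-96))*Q(8) = (((0 + 0)*0)*(-96))*(-3/5) = ((0*0)*(-96))*(-3/5) = (0*(-96))*(-3/5) = 0*(-3/5) = 0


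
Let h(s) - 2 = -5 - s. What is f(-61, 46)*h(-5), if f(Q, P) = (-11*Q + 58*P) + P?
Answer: 6770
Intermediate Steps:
h(s) = -3 - s (h(s) = 2 + (-5 - s) = -3 - s)
f(Q, P) = -11*Q + 59*P
f(-61, 46)*h(-5) = (-11*(-61) + 59*46)*(-3 - 1*(-5)) = (671 + 2714)*(-3 + 5) = 3385*2 = 6770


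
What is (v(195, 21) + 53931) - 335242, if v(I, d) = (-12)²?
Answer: -281167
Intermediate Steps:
v(I, d) = 144
(v(195, 21) + 53931) - 335242 = (144 + 53931) - 335242 = 54075 - 335242 = -281167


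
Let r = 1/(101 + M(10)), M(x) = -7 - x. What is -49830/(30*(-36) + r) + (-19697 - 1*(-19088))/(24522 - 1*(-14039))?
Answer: 161350301049/3498215359 ≈ 46.124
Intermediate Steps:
r = 1/84 (r = 1/(101 + (-7 - 1*10)) = 1/(101 + (-7 - 10)) = 1/(101 - 17) = 1/84 ≈ 0.011905)
-49830/(30*(-36) + r) + (-19697 - 1*(-19088))/(24522 - 1*(-14039)) = -49830/(30*(-36) + 1/84) + (-19697 - 1*(-19088))/(24522 - 1*(-14039)) = -49830/(-1080 + 1/84) + (-19697 + 19088)/(24522 + 14039) = -49830/(-90719/84) - 609/38561 = -49830*(-84/90719) - 609*1/38561 = 4185720/90719 - 609/38561 = 161350301049/3498215359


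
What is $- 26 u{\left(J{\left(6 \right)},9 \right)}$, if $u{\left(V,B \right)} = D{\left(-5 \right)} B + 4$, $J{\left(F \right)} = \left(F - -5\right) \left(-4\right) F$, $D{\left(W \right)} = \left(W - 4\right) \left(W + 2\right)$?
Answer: $-6422$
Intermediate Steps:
$D{\left(W \right)} = \left(-4 + W\right) \left(2 + W\right)$
$J{\left(F \right)} = F \left(-20 - 4 F\right)$ ($J{\left(F \right)} = \left(F + 5\right) \left(-4\right) F = \left(5 + F\right) \left(-4\right) F = \left(-20 - 4 F\right) F = F \left(-20 - 4 F\right)$)
$u{\left(V,B \right)} = 4 + 27 B$ ($u{\left(V,B \right)} = \left(-8 + \left(-5\right)^{2} - -10\right) B + 4 = \left(-8 + 25 + 10\right) B + 4 = 27 B + 4 = 4 + 27 B$)
$- 26 u{\left(J{\left(6 \right)},9 \right)} = - 26 \left(4 + 27 \cdot 9\right) = - 26 \left(4 + 243\right) = \left(-26\right) 247 = -6422$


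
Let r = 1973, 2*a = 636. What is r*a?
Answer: 627414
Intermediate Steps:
a = 318 (a = (1/2)*636 = 318)
r*a = 1973*318 = 627414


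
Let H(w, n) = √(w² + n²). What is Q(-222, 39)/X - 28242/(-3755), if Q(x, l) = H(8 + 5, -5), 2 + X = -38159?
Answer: 28242/3755 - √194/38161 ≈ 7.5208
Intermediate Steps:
X = -38161 (X = -2 - 38159 = -38161)
H(w, n) = √(n² + w²)
Q(x, l) = √194 (Q(x, l) = √((-5)² + (8 + 5)²) = √(25 + 13²) = √(25 + 169) = √194)
Q(-222, 39)/X - 28242/(-3755) = √194/(-38161) - 28242/(-3755) = √194*(-1/38161) - 28242*(-1/3755) = -√194/38161 + 28242/3755 = 28242/3755 - √194/38161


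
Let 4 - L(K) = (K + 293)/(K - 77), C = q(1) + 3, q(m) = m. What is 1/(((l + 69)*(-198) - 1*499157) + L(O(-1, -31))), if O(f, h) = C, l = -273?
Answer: -73/33489256 ≈ -2.1798e-6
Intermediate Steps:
C = 4 (C = 1 + 3 = 4)
O(f, h) = 4
L(K) = 4 - (293 + K)/(-77 + K) (L(K) = 4 - (K + 293)/(K - 77) = 4 - (293 + K)/(-77 + K))
1/(((l + 69)*(-198) - 1*499157) + L(O(-1, -31))) = 1/(((-273 + 69)*(-198) - 1*499157) + (-601 + 3*4)/(-77 + 4)) = 1/((-204*(-198) - 499157) + (-601 + 12)/(-73)) = 1/((40392 - 499157) - 1/73*(-589)) = 1/(-458765 + 589/73) = 1/(-33489256/73) = -73/33489256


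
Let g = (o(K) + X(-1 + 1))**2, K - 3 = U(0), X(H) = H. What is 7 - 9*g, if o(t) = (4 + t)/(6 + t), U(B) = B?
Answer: 14/9 ≈ 1.5556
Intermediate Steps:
K = 3 (K = 3 + 0 = 3)
o(t) = (4 + t)/(6 + t)
g = 49/81 (g = ((4 + 3)/(6 + 3) + (-1 + 1))**2 = (7/9 + 0)**2 = (7/9)**2 = 49/81 ≈ 0.60494)
7 - 9*g = 7 - 9*49/81 = 7 - 49/9 = 14/9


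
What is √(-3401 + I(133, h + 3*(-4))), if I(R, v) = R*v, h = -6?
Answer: I*√5795 ≈ 76.125*I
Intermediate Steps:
√(-3401 + I(133, h + 3*(-4))) = √(-3401 + 133*(-6 + 3*(-4))) = √(-3401 + 133*(-6 - 12)) = √(-3401 + 133*(-18)) = √(-3401 - 2394) = √(-5795) = I*√5795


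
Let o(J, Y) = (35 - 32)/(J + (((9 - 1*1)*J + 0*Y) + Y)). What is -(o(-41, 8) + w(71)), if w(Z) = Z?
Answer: -25628/361 ≈ -70.992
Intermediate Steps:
o(J, Y) = 3/(Y + 9*J) (o(J, Y) = 3/(J + (((9 - 1)*J + 0) + Y)) = 3/(J + ((8*J + 0) + Y)) = 3/(J + (8*J + Y)) = 3/(J + (Y + 8*J)) = 3/(Y + 9*J))
-(o(-41, 8) + w(71)) = -(3/(8 + 9*(-41)) + 71) = -(3/(8 - 369) + 71) = -(3/(-361) + 71) = -(3*(-1/361) + 71) = -(-3/361 + 71) = -1*25628/361 = -25628/361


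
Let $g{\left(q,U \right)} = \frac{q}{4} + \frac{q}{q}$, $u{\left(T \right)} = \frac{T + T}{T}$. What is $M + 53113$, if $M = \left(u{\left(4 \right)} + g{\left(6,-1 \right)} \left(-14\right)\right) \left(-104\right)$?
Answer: $56545$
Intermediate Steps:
$u{\left(T \right)} = 2$ ($u{\left(T \right)} = \frac{2 T}{T} = 2$)
$g{\left(q,U \right)} = 1 + \frac{q}{4}$ ($g{\left(q,U \right)} = q \frac{1}{4} + 1 = \frac{q}{4} + 1 = 1 + \frac{q}{4}$)
$M = 3432$ ($M = \left(2 + \left(1 + \frac{1}{4} \cdot 6\right) \left(-14\right)\right) \left(-104\right) = \left(2 + \left(1 + \frac{3}{2}\right) \left(-14\right)\right) \left(-104\right) = \left(2 + \frac{5}{2} \left(-14\right)\right) \left(-104\right) = \left(2 - 35\right) \left(-104\right) = \left(-33\right) \left(-104\right) = 3432$)
$M + 53113 = 3432 + 53113 = 56545$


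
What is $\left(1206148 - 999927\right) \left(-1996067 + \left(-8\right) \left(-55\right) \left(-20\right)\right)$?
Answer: $-413445677607$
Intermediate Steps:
$\left(1206148 - 999927\right) \left(-1996067 + \left(-8\right) \left(-55\right) \left(-20\right)\right) = 206221 \left(-1996067 + 440 \left(-20\right)\right) = 206221 \left(-1996067 - 8800\right) = 206221 \left(-2004867\right) = -413445677607$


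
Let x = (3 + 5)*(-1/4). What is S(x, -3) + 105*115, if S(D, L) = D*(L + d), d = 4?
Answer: 12073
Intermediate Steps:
x = -2 (x = 8*(-1*1/4) = 8*(-1/4) = -2)
S(D, L) = D*(4 + L) (S(D, L) = D*(L + 4) = D*(4 + L))
S(x, -3) + 105*115 = -2*(4 - 3) + 105*115 = -2*1 + 12075 = -2 + 12075 = 12073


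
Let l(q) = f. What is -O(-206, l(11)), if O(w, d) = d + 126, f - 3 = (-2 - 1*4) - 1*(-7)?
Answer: -130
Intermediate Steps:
f = 4 (f = 3 + ((-2 - 1*4) - 1*(-7)) = 3 + ((-2 - 4) + 7) = 3 + (-6 + 7) = 3 + 1 = 4)
l(q) = 4
O(w, d) = 126 + d
-O(-206, l(11)) = -(126 + 4) = -1*130 = -130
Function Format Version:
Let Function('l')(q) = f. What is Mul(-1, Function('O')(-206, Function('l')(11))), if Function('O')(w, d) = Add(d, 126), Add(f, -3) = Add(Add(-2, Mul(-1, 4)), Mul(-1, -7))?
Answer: -130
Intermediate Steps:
f = 4 (f = Add(3, Add(Add(-2, Mul(-1, 4)), Mul(-1, -7))) = Add(3, Add(Add(-2, -4), 7)) = Add(3, Add(-6, 7)) = Add(3, 1) = 4)
Function('l')(q) = 4
Function('O')(w, d) = Add(126, d)
Mul(-1, Function('O')(-206, Function('l')(11))) = Mul(-1, Add(126, 4)) = Mul(-1, 130) = -130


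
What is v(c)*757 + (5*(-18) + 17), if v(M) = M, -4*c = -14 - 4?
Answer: 6667/2 ≈ 3333.5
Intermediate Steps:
c = 9/2 (c = -(-14 - 4)/4 = -¼*(-18) = 9/2 ≈ 4.5000)
v(c)*757 + (5*(-18) + 17) = (9/2)*757 + (5*(-18) + 17) = 6813/2 + (-90 + 17) = 6813/2 - 73 = 6667/2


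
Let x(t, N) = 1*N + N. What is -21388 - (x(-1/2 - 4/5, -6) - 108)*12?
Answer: -19948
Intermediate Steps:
x(t, N) = 2*N (x(t, N) = N + N = 2*N)
-21388 - (x(-1/2 - 4/5, -6) - 108)*12 = -21388 - (2*(-6) - 108)*12 = -21388 - (-12 - 108)*12 = -21388 - (-120)*12 = -21388 - 1*(-1440) = -21388 + 1440 = -19948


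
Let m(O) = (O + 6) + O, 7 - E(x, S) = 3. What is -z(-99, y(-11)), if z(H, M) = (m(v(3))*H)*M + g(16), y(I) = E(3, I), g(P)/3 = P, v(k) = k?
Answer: 4704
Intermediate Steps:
E(x, S) = 4 (E(x, S) = 7 - 1*3 = 7 - 3 = 4)
m(O) = 6 + 2*O (m(O) = (6 + O) + O = 6 + 2*O)
g(P) = 3*P
y(I) = 4
z(H, M) = 48 + 12*H*M (z(H, M) = ((6 + 2*3)*H)*M + 3*16 = ((6 + 6)*H)*M + 48 = (12*H)*M + 48 = 12*H*M + 48 = 48 + 12*H*M)
-z(-99, y(-11)) = -(48 + 12*(-99)*4) = -(48 - 4752) = -1*(-4704) = 4704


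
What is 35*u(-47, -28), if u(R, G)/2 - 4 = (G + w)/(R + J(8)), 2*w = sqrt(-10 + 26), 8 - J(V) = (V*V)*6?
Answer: 120260/423 ≈ 284.30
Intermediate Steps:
J(V) = 8 - 6*V**2 (J(V) = 8 - V*V*6 = 8 - V**2*6 = 8 - 6*V**2)
w = 2 (w = sqrt(-10 + 26)/2 = sqrt(16)/2 = (1/2)*4 = 2)
u(R, G) = 8 + 2*(2 + G)/(-376 + R) (u(R, G) = 8 + 2*((G + 2)/(R + (8 - 6*8**2))) = 8 + 2*((2 + G)/(R + (8 - 6*64))) = 8 + 2*((2 + G)/(R + (8 - 384))) = 8 + 2*((2 + G)/(R - 376)) = 8 + 2*((2 + G)/(-376 + R)) = 8 + 2*(2 + G)/(-376 + R))
35*u(-47, -28) = 35*(2*(-1502 - 28 + 4*(-47))/(-376 - 47)) = 35*(2*(-1502 - 28 - 188)/(-423)) = 35*(2*(-1/423)*(-1718)) = 35*(3436/423) = 120260/423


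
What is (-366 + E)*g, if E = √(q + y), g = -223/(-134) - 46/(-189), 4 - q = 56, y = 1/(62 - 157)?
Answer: -2946971/4221 + 48311*I*√5795/267330 ≈ -698.17 + 13.757*I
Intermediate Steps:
y = -1/95 (y = 1/(-95) = -1/95 ≈ -0.010526)
q = -52 (q = 4 - 1*56 = 4 - 56 = -52)
g = 48311/25326 (g = -223*(-1/134) - 46*(-1/189) = 223/134 + 46/189 = 48311/25326 ≈ 1.9076)
E = 9*I*√5795/95 (E = √(-52 - 1/95) = √(-4941/95) = 9*I*√5795/95 ≈ 7.2118*I)
(-366 + E)*g = (-366 + 9*I*√5795/95)*(48311/25326) = -2946971/4221 + 48311*I*√5795/267330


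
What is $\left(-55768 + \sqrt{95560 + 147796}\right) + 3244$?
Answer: $-52524 + 2 \sqrt{60839} \approx -52031.0$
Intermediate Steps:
$\left(-55768 + \sqrt{95560 + 147796}\right) + 3244 = \left(-55768 + \sqrt{243356}\right) + 3244 = \left(-55768 + 2 \sqrt{60839}\right) + 3244 = -52524 + 2 \sqrt{60839}$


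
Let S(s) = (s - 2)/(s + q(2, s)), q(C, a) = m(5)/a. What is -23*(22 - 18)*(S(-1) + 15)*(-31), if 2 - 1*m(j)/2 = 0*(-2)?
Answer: 222456/5 ≈ 44491.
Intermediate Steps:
m(j) = 4 (m(j) = 4 - 0*(-2) = 4 - 2*0 = 4 + 0 = 4)
q(C, a) = 4/a
S(s) = (-2 + s)/(s + 4/s) (S(s) = (s - 2)/(s + 4/s) = (-2 + s)/(s + 4/s))
-23*(22 - 18)*(S(-1) + 15)*(-31) = -23*(22 - 18)*(-(-2 - 1)/(4 + (-1)²) + 15)*(-31) = -92*(-1*(-3)/(4 + 1) + 15)*(-31) = -92*(-1*(-3)/5 + 15)*(-31) = -92*(-1*⅕*(-3) + 15)*(-31) = -92*(⅗ + 15)*(-31) = -92*78/5*(-31) = -23*312/5*(-31) = -7176/5*(-31) = 222456/5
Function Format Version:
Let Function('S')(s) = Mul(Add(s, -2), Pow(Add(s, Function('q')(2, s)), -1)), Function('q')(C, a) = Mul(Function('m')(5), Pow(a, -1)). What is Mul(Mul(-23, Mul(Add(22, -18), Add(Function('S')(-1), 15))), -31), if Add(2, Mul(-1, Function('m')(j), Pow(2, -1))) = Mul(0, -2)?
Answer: Rational(222456, 5) ≈ 44491.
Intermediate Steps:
Function('m')(j) = 4 (Function('m')(j) = Add(4, Mul(-2, Mul(0, -2))) = Add(4, Mul(-2, 0)) = Add(4, 0) = 4)
Function('q')(C, a) = Mul(4, Pow(a, -1))
Function('S')(s) = Mul(Pow(Add(s, Mul(4, Pow(s, -1))), -1), Add(-2, s)) (Function('S')(s) = Mul(Add(s, -2), Pow(Add(s, Mul(4, Pow(s, -1))), -1)) = Mul(Add(-2, s), Pow(Add(s, Mul(4, Pow(s, -1))), -1)) = Mul(Pow(Add(s, Mul(4, Pow(s, -1))), -1), Add(-2, s)))
Mul(Mul(-23, Mul(Add(22, -18), Add(Function('S')(-1), 15))), -31) = Mul(Mul(-23, Mul(Add(22, -18), Add(Mul(-1, Pow(Add(4, Pow(-1, 2)), -1), Add(-2, -1)), 15))), -31) = Mul(Mul(-23, Mul(4, Add(Mul(-1, Pow(Add(4, 1), -1), -3), 15))), -31) = Mul(Mul(-23, Mul(4, Add(Mul(-1, Pow(5, -1), -3), 15))), -31) = Mul(Mul(-23, Mul(4, Add(Mul(-1, Rational(1, 5), -3), 15))), -31) = Mul(Mul(-23, Mul(4, Add(Rational(3, 5), 15))), -31) = Mul(Mul(-23, Mul(4, Rational(78, 5))), -31) = Mul(Mul(-23, Rational(312, 5)), -31) = Mul(Rational(-7176, 5), -31) = Rational(222456, 5)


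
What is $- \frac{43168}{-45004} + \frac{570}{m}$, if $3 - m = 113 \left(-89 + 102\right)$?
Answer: $\frac{4704001}{8246983} \approx 0.57039$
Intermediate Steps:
$m = -1466$ ($m = 3 - 113 \left(-89 + 102\right) = 3 - 113 \cdot 13 = 3 - 1469 = -1466$)
$- \frac{43168}{-45004} + \frac{570}{m} = - \frac{43168}{-45004} + \frac{570}{-1466} = \left(-43168\right) \left(- \frac{1}{45004}\right) + 570 \left(- \frac{1}{1466}\right) = \frac{10792}{11251} - \frac{285}{733} = \frac{4704001}{8246983}$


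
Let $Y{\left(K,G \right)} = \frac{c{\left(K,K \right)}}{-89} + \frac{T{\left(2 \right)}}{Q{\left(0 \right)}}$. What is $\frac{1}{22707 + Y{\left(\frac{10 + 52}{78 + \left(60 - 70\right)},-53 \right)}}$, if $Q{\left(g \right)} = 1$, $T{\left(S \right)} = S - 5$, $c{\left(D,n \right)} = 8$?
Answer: $\frac{89}{2020648} \approx 4.4045 \cdot 10^{-5}$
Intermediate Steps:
$T{\left(S \right)} = -5 + S$ ($T{\left(S \right)} = S - 5 = -5 + S$)
$Y{\left(K,G \right)} = - \frac{275}{89}$ ($Y{\left(K,G \right)} = \frac{8}{-89} + \frac{-5 + 2}{1} = 8 \left(- \frac{1}{89}\right) - 3 = - \frac{8}{89} - 3 = - \frac{275}{89}$)
$\frac{1}{22707 + Y{\left(\frac{10 + 52}{78 + \left(60 - 70\right)},-53 \right)}} = \frac{1}{22707 - \frac{275}{89}} = \frac{1}{\frac{2020648}{89}} = \frac{89}{2020648}$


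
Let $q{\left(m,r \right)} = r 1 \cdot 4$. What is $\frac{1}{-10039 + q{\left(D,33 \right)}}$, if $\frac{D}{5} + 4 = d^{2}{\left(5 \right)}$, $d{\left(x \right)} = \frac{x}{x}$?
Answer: $- \frac{1}{9907} \approx -0.00010094$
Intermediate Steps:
$d{\left(x \right)} = 1$
$D = -15$ ($D = -20 + 5 \cdot 1^{2} = -20 + 5 \cdot 1 = -20 + 5 = -15$)
$q{\left(m,r \right)} = 4 r$ ($q{\left(m,r \right)} = r 4 = 4 r$)
$\frac{1}{-10039 + q{\left(D,33 \right)}} = \frac{1}{-10039 + 4 \cdot 33} = \frac{1}{-10039 + 132} = \frac{1}{-9907} = - \frac{1}{9907}$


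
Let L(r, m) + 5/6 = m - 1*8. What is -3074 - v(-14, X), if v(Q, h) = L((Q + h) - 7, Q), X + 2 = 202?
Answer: -18307/6 ≈ -3051.2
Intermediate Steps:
X = 200 (X = -2 + 202 = 200)
L(r, m) = -53/6 + m (L(r, m) = -⅚ + (m - 1*8) = -⅚ + (m - 8) = -⅚ + (-8 + m) = -53/6 + m)
v(Q, h) = -53/6 + Q
-3074 - v(-14, X) = -3074 - (-53/6 - 14) = -3074 - 1*(-137/6) = -3074 + 137/6 = -18307/6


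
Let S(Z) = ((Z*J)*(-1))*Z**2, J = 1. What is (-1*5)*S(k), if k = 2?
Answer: 40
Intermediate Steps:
S(Z) = -Z**3 (S(Z) = ((Z*1)*(-1))*Z**2 = (Z*(-1))*Z**2 = (-Z)*Z**2 = -Z**3)
(-1*5)*S(k) = (-1*5)*(-1*2**3) = -(-5)*8 = -5*(-8) = 40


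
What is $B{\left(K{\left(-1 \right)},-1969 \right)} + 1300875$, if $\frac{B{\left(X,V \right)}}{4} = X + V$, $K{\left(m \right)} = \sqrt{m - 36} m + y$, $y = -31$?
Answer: $1292875 - 4 i \sqrt{37} \approx 1.2929 \cdot 10^{6} - 24.331 i$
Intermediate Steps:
$K{\left(m \right)} = -31 + m \sqrt{-36 + m}$ ($K{\left(m \right)} = \sqrt{m - 36} m - 31 = \sqrt{-36 + m} m - 31 = m \sqrt{-36 + m} - 31 = -31 + m \sqrt{-36 + m}$)
$B{\left(X,V \right)} = 4 V + 4 X$ ($B{\left(X,V \right)} = 4 \left(X + V\right) = 4 \left(V + X\right) = 4 V + 4 X$)
$B{\left(K{\left(-1 \right)},-1969 \right)} + 1300875 = \left(4 \left(-1969\right) + 4 \left(-31 - \sqrt{-36 - 1}\right)\right) + 1300875 = \left(-7876 + 4 \left(-31 - \sqrt{-37}\right)\right) + 1300875 = \left(-7876 + 4 \left(-31 - i \sqrt{37}\right)\right) + 1300875 = \left(-7876 - \left(124 + 4 i \sqrt{37}\right)\right) + 1300875 = \left(-8000 - 4 i \sqrt{37}\right) + 1300875 = 1292875 - 4 i \sqrt{37}$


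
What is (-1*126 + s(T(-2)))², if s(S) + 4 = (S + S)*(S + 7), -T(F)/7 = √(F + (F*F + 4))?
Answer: 267388 - 89768*√6 ≈ 47502.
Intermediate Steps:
T(F) = -7*√(4 + F + F²) (T(F) = -7*√(F + (F*F + 4)) = -7*√(F + (F² + 4)) = -7*√(F + (4 + F²)) = -7*√(4 + F + F²))
s(S) = -4 + 2*S*(7 + S) (s(S) = -4 + (S + S)*(S + 7) = -4 + (2*S)*(7 + S) = -4 + 2*S*(7 + S))
(-1*126 + s(T(-2)))² = (-1*126 + (-4 + 2*(-7*√(4 - 2 + (-2)²))² + 14*(-7*√(4 - 2 + (-2)²))))² = (-126 + (-4 + 2*(-7*√(4 - 2 + 4))² + 14*(-7*√(4 - 2 + 4))))² = (-126 + (-4 + 2*(-7*√6)² + 14*(-7*√6)))² = (-126 + (-4 + 2*294 - 98*√6))² = (-126 + (-4 + 588 - 98*√6))² = (-126 + (584 - 98*√6))² = (458 - 98*√6)²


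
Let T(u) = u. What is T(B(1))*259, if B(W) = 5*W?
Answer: 1295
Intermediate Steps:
T(B(1))*259 = (5*1)*259 = 5*259 = 1295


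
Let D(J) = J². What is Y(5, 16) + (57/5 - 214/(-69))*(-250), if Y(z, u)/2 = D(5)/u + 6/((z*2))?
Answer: -9994063/2760 ≈ -3621.0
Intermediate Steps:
Y(z, u) = 6/z + 50/u (Y(z, u) = 2*(5²/u + 6/((z*2))) = 2*(25/u + 6/((2*z))) = 2*(25/u + 6*(1/(2*z))) = 2*(25/u + 3/z) = 2*(3/z + 25/u) = 6/z + 50/u)
Y(5, 16) + (57/5 - 214/(-69))*(-250) = (6/5 + 50/16) + (57/5 - 214/(-69))*(-250) = (6*(⅕) + 50*(1/16)) + (57*(⅕) - 214*(-1/69))*(-250) = (6/5 + 25/8) + (57/5 + 214/69)*(-250) = 173/40 + (5003/345)*(-250) = 173/40 - 250150/69 = -9994063/2760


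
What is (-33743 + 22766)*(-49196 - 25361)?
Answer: 818412189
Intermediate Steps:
(-33743 + 22766)*(-49196 - 25361) = -10977*(-74557) = 818412189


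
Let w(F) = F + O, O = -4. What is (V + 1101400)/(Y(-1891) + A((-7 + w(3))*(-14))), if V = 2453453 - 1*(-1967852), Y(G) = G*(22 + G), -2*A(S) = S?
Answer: 5522705/3534223 ≈ 1.5626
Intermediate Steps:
w(F) = -4 + F (w(F) = F - 4 = -4 + F)
A(S) = -S/2
V = 4421305 (V = 2453453 + 1967852 = 4421305)
(V + 1101400)/(Y(-1891) + A((-7 + w(3))*(-14))) = (4421305 + 1101400)/(-1891*(22 - 1891) - (-7 + (-4 + 3))*(-14)/2) = 5522705/(-1891*(-1869) - (-7 - 1)*(-14)/2) = 5522705/(3534279 - (-4)*(-14)) = 5522705/(3534279 - 1/2*112) = 5522705/(3534279 - 56) = 5522705/3534223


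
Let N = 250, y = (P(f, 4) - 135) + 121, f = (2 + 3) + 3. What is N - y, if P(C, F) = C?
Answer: 256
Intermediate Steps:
f = 8 (f = 5 + 3 = 8)
y = -6 (y = (8 - 135) + 121 = -127 + 121 = -6)
N - y = 250 - 1*(-6) = 250 + 6 = 256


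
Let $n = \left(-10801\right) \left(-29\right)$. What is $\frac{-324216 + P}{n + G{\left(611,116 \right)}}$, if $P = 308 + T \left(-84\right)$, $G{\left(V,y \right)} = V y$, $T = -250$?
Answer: $- \frac{302908}{384105} \approx -0.78861$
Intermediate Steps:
$P = 21308$ ($P = 308 - -21000 = 308 + 21000 = 21308$)
$n = 313229$
$\frac{-324216 + P}{n + G{\left(611,116 \right)}} = \frac{-324216 + 21308}{313229 + 611 \cdot 116} = - \frac{302908}{313229 + 70876} = - \frac{302908}{384105}$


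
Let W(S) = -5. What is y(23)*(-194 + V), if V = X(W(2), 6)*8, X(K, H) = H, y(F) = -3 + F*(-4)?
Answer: 13870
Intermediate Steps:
y(F) = -3 - 4*F
V = 48 (V = 6*8 = 48)
y(23)*(-194 + V) = (-3 - 4*23)*(-194 + 48) = (-3 - 92)*(-146) = -95*(-146) = 13870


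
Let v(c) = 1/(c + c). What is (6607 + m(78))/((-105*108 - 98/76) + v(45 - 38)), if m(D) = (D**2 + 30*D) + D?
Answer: -2009497/1508382 ≈ -1.3322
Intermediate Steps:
v(c) = 1/(2*c)
m(D) = D**2 + 31*D
(6607 + m(78))/((-105*108 - 98/76) + v(45 - 38)) = (6607 + 78*(31 + 78))/((-105*108 - 98/76) + 1/(2*(45 - 38))) = (6607 + 78*109)/((-11340 - 98*1/76) + (1/2)/7) = (6607 + 8502)/((-11340 - 49/38) + (1/2)*(1/7)) = 15109/(-430969/38 + 1/14) = 15109/(-1508382/133) = 15109*(-133/1508382) = -2009497/1508382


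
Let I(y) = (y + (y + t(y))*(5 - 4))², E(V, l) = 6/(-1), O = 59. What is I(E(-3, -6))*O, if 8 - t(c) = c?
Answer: 236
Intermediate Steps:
t(c) = 8 - c
E(V, l) = -6 (E(V, l) = 6*(-1) = -6)
I(y) = (8 + y)² (I(y) = (y + (y + (8 - y))*(5 - 4))² = (y + 8*1)² = (y + 8)² = (8 + y)²)
I(E(-3, -6))*O = (8 - 6)²*59 = 2²*59 = 4*59 = 236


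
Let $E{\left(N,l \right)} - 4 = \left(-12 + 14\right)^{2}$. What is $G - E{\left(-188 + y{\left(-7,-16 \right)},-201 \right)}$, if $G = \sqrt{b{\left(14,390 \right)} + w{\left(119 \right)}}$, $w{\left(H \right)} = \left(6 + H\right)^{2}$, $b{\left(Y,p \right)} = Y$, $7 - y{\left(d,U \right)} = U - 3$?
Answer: $-8 + \sqrt{15639} \approx 117.06$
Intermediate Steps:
$y{\left(d,U \right)} = 10 - U$ ($y{\left(d,U \right)} = 7 - \left(U - 3\right) = 7 - \left(-3 + U\right) = 10 - U$)
$G = \sqrt{15639}$ ($G = \sqrt{14 + \left(6 + 119\right)^{2}} = \sqrt{14 + 125^{2}} = \sqrt{14 + 15625} = \sqrt{15639} \approx 125.06$)
$E{\left(N,l \right)} = 8$ ($E{\left(N,l \right)} = 4 + \left(-12 + 14\right)^{2} = 4 + 2^{2} = 4 + 4 = 8$)
$G - E{\left(-188 + y{\left(-7,-16 \right)},-201 \right)} = \sqrt{15639} - 8 = -8 + \sqrt{15639}$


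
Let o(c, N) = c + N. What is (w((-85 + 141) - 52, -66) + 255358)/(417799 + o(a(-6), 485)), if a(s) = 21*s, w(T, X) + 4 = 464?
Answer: 127909/209079 ≈ 0.61177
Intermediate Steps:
w(T, X) = 460 (w(T, X) = -4 + 464 = 460)
o(c, N) = N + c
(w((-85 + 141) - 52, -66) + 255358)/(417799 + o(a(-6), 485)) = (460 + 255358)/(417799 + (485 + 21*(-6))) = 255818/(417799 + (485 - 126)) = 255818/(417799 + 359) = 255818/418158 = 255818*(1/418158) = 127909/209079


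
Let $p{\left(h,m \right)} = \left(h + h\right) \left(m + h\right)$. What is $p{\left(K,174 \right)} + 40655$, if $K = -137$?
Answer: $30517$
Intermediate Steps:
$p{\left(h,m \right)} = 2 h \left(h + m\right)$
$p{\left(K,174 \right)} + 40655 = 2 \left(-137\right) \left(-137 + 174\right) + 40655 = 2 \left(-137\right) 37 + 40655 = -10138 + 40655 = 30517$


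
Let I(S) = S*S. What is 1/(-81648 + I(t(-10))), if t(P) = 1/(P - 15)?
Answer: -625/51029999 ≈ -1.2248e-5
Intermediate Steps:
t(P) = 1/(-15 + P)
I(S) = S**2
1/(-81648 + I(t(-10))) = 1/(-81648 + (1/(-15 - 10))**2) = 1/(-81648 + (1/(-25))**2) = 1/(-81648 + (-1/25)**2) = 1/(-81648 + 1/625) = 1/(-51029999/625) = -625/51029999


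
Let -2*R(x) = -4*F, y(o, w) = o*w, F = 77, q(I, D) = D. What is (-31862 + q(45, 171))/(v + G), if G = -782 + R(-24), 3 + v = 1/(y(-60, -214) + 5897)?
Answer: 593794267/11823046 ≈ 50.223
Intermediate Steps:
v = -56210/18737 (v = -3 + 1/(-60*(-214) + 5897) = -3 + 1/(12840 + 5897) = -3 + 1/18737 = -56210/18737 ≈ -2.9999)
R(x) = 154 (R(x) = -(-2)*77 = -1/2*(-308) = 154)
G = -628 (G = -782 + 154 = -628)
(-31862 + q(45, 171))/(v + G) = (-31862 + 171)/(-56210/18737 - 628) = -31691/(-11823046/18737) = -31691*(-18737/11823046) = 593794267/11823046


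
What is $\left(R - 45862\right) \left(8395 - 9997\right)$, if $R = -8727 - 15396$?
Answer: $112115970$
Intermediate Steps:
$R = -24123$ ($R = -8727 - 15396 = -24123$)
$\left(R - 45862\right) \left(8395 - 9997\right) = \left(-24123 - 45862\right) \left(8395 - 9997\right) = \left(-69985\right) \left(-1602\right) = 112115970$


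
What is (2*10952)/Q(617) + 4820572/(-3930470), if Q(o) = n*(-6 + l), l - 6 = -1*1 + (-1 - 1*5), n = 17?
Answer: -43333331474/233862965 ≈ -185.29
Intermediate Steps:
l = -1 (l = 6 + (-1*1 + (-1 - 1*5)) = 6 + (-1 + (-1 - 5)) = 6 + (-1 - 6) = 6 - 7 = -1)
Q(o) = -119 (Q(o) = 17*(-6 - 1) = 17*(-7) = -119)
(2*10952)/Q(617) + 4820572/(-3930470) = (2*10952)/(-119) + 4820572/(-3930470) = 21904*(-1/119) + 4820572*(-1/3930470) = -21904/119 - 2410286/1965235 = -43333331474/233862965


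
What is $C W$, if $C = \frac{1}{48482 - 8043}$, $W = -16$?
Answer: $- \frac{16}{40439} \approx -0.00039566$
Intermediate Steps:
$C = \frac{1}{40439} \approx 2.4729 \cdot 10^{-5}$
$C W = \frac{1}{40439} \left(-16\right) = - \frac{16}{40439}$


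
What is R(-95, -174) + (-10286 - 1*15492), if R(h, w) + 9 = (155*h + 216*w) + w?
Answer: -78270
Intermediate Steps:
R(h, w) = -9 + 155*h + 217*w (R(h, w) = -9 + ((155*h + 216*w) + w) = -9 + (155*h + 217*w) = -9 + 155*h + 217*w)
R(-95, -174) + (-10286 - 1*15492) = (-9 + 155*(-95) + 217*(-174)) + (-10286 - 1*15492) = (-9 - 14725 - 37758) + (-10286 - 15492) = -52492 - 25778 = -78270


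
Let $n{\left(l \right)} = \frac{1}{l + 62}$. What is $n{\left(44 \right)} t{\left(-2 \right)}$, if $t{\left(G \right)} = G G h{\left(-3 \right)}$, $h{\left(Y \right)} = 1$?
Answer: $\frac{2}{53} \approx 0.037736$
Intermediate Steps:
$n{\left(l \right)} = \frac{1}{62 + l}$
$t{\left(G \right)} = G^{2}$ ($t{\left(G \right)} = G G 1 = G^{2} \cdot 1 = G^{2}$)
$n{\left(44 \right)} t{\left(-2 \right)} = \frac{\left(-2\right)^{2}}{62 + 44} = \frac{1}{106} \cdot 4 = \frac{2}{53}$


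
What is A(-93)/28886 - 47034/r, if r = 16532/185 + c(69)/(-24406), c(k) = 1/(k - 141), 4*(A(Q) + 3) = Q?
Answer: -1766692212440687265/3356617859462296 ≈ -526.33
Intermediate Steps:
A(Q) = -3 + Q/4
c(k) = 1/(-141 + k)
r = 29050559609/325087920 (r = 16532/185 + 1/((-141 + 69)*(-24406)) = 16532*(1/185) - 1/24406/(-72) = 16532/185 - 1/72*(-1/24406) = 16532/185 + 1/1757232 = 29050559609/325087920 ≈ 89.362)
A(-93)/28886 - 47034/r = (-3 + (1/4)*(-93))/28886 - 47034/29050559609/325087920 = (-3 - 93/4)*(1/28886) - 47034*325087920/29050559609 = -105/4*1/28886 - 15290185229280/29050559609 = -105/115544 - 15290185229280/29050559609 = -1766692212440687265/3356617859462296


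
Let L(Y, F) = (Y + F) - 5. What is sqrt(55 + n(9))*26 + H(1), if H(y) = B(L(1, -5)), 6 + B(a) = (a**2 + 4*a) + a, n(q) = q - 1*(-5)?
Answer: 30 + 26*sqrt(69) ≈ 245.97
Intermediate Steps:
n(q) = 5 + q (n(q) = q + 5 = 5 + q)
L(Y, F) = -5 + F + Y (L(Y, F) = (F + Y) - 5 = -5 + F + Y)
B(a) = -6 + a**2 + 5*a (B(a) = -6 + ((a**2 + 4*a) + a) = -6 + (a**2 + 5*a) = -6 + a**2 + 5*a)
H(y) = 30 (H(y) = -6 + (-5 - 5 + 1)**2 + 5*(-5 - 5 + 1) = -6 + (-9)**2 + 5*(-9) = -6 + 81 - 45 = 30)
sqrt(55 + n(9))*26 + H(1) = sqrt(55 + (5 + 9))*26 + 30 = sqrt(55 + 14)*26 + 30 = sqrt(69)*26 + 30 = 26*sqrt(69) + 30 = 30 + 26*sqrt(69)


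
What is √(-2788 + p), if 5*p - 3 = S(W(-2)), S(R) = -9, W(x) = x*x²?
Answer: I*√69730/5 ≈ 52.813*I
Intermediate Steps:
W(x) = x³
p = -6/5 (p = ⅗ + (⅕)*(-9) = ⅗ - 9/5 = -6/5 ≈ -1.2000)
√(-2788 + p) = √(-2788 - 6/5) = √(-13946/5) = I*√69730/5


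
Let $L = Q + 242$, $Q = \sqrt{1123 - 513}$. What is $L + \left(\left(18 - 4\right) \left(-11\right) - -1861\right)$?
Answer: $1949 + \sqrt{610} \approx 1973.7$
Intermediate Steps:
$Q = \sqrt{610} \approx 24.698$
$L = 242 + \sqrt{610}$ ($L = \sqrt{610} + 242 = 242 + \sqrt{610} \approx 266.7$)
$L + \left(\left(18 - 4\right) \left(-11\right) - -1861\right) = \left(242 + \sqrt{610}\right) + \left(\left(18 - 4\right) \left(-11\right) - -1861\right) = \left(242 + \sqrt{610}\right) + \left(14 \left(-11\right) + 1861\right) = \left(242 + \sqrt{610}\right) + \left(-154 + 1861\right) = \left(242 + \sqrt{610}\right) + 1707 = 1949 + \sqrt{610}$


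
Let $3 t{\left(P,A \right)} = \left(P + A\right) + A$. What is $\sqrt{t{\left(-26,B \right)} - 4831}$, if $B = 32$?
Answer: $\frac{7 i \sqrt{885}}{3} \approx 69.414 i$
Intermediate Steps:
$t{\left(P,A \right)} = \frac{P}{3} + \frac{2 A}{3}$ ($t{\left(P,A \right)} = \frac{\left(P + A\right) + A}{3} = \frac{\left(A + P\right) + A}{3} = \frac{P + 2 A}{3} = \frac{P}{3} + \frac{2 A}{3}$)
$\sqrt{t{\left(-26,B \right)} - 4831} = \sqrt{\left(\frac{1}{3} \left(-26\right) + \frac{2}{3} \cdot 32\right) - 4831} = \sqrt{\left(- \frac{26}{3} + \frac{64}{3}\right) - 4831} = \sqrt{\frac{38}{3} - 4831} = \sqrt{- \frac{14455}{3}} = \frac{7 i \sqrt{885}}{3}$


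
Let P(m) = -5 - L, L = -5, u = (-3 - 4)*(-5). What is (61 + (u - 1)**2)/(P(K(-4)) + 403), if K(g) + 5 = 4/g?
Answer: 1217/403 ≈ 3.0199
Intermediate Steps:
u = 35 (u = -7*(-5) = 35)
K(g) = -5 + 4/g
P(m) = 0 (P(m) = -5 - 1*(-5) = -5 + 5 = 0)
(61 + (u - 1)**2)/(P(K(-4)) + 403) = (61 + (35 - 1)**2)/(0 + 403) = (61 + 34**2)/403 = (61 + 1156)*(1/403) = 1217*(1/403) = 1217/403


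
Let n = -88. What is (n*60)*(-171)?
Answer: 902880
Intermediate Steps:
(n*60)*(-171) = -88*60*(-171) = -5280*(-171) = 902880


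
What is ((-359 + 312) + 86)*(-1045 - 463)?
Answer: -58812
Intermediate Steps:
((-359 + 312) + 86)*(-1045 - 463) = (-47 + 86)*(-1508) = 39*(-1508) = -58812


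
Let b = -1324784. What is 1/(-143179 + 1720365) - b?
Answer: 2089430777825/1577186 ≈ 1.3248e+6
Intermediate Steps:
1/(-143179 + 1720365) - b = 1/(-143179 + 1720365) - 1*(-1324784) = 1/1577186 + 1324784 = 2089430777825/1577186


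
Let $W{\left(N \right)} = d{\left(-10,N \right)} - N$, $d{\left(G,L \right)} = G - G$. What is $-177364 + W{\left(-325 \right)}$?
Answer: $-177039$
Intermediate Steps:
$d{\left(G,L \right)} = 0$
$W{\left(N \right)} = - N$ ($W{\left(N \right)} = 0 - N = - N$)
$-177364 + W{\left(-325 \right)} = -177364 - -325 = -177364 + 325 = -177039$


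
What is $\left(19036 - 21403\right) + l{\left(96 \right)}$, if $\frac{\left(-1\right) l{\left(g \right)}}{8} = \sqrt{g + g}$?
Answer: $-2367 - 64 \sqrt{3} \approx -2477.9$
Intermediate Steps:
$l{\left(g \right)} = - 8 \sqrt{2} \sqrt{g}$ ($l{\left(g \right)} = - 8 \sqrt{g + g} = - 8 \sqrt{2 g} = - 8 \sqrt{2} \sqrt{g}$)
$\left(19036 - 21403\right) + l{\left(96 \right)} = \left(19036 - 21403\right) - 8 \sqrt{2} \sqrt{96} = -2367 - 8 \sqrt{2} \cdot 4 \sqrt{6} = -2367 - 64 \sqrt{3}$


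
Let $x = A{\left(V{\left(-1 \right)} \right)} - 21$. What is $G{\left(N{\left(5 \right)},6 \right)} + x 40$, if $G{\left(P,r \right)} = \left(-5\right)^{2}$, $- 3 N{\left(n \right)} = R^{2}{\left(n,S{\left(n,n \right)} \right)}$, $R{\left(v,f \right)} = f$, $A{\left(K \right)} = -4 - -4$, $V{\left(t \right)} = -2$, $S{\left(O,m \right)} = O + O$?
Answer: $-815$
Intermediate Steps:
$S{\left(O,m \right)} = 2 O$
$A{\left(K \right)} = 0$ ($A{\left(K \right)} = -4 + 4 = 0$)
$x = -21$ ($x = 0 - 21 = -21$)
$N{\left(n \right)} = - \frac{4 n^{2}}{3}$ ($N{\left(n \right)} = - \frac{\left(2 n\right)^{2}}{3} = - \frac{4 n^{2}}{3}$)
$G{\left(P,r \right)} = 25$
$G{\left(N{\left(5 \right)},6 \right)} + x 40 = 25 - 840 = -815$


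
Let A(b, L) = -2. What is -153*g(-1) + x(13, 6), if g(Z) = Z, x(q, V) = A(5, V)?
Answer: 151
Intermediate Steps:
x(q, V) = -2
-153*g(-1) + x(13, 6) = -153*(-1) - 2 = 153 - 2 = 151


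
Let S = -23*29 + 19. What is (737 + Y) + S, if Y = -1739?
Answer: -1650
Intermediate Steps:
S = -648 (S = -667 + 19 = -648)
(737 + Y) + S = (737 - 1739) - 648 = -1002 - 648 = -1650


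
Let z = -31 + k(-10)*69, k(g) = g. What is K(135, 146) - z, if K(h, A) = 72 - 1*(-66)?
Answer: 859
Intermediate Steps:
K(h, A) = 138 (K(h, A) = 72 + 66 = 138)
z = -721 (z = -31 - 10*69 = -31 - 690 = -721)
K(135, 146) - z = 138 - 1*(-721) = 138 + 721 = 859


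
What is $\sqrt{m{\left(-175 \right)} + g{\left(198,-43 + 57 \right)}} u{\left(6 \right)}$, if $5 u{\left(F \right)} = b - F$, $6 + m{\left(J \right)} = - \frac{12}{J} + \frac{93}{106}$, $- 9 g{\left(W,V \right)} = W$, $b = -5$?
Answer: $- \frac{11 i \sqrt{372374926}}{18550} \approx - 11.443 i$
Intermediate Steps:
$g{\left(W,V \right)} = - \frac{W}{9}$
$m{\left(J \right)} = - \frac{543}{106} - \frac{12}{J}$ ($m{\left(J \right)} = -6 + \left(- \frac{12}{J} + \frac{93}{106}\right) = -6 + \left(\frac{93}{106} - \frac{12}{J}\right) = - \frac{543}{106} - \frac{12}{J}$)
$u{\left(F \right)} = -1 - \frac{F}{5}$ ($u{\left(F \right)} = \frac{-5 - F}{5} = -1 - \frac{F}{5}$)
$\sqrt{m{\left(-175 \right)} + g{\left(198,-43 + 57 \right)}} u{\left(6 \right)} = \sqrt{\left(- \frac{543}{106} - \frac{12}{-175}\right) - 22} \left(-1 - \frac{6}{5}\right) = \sqrt{\left(- \frac{543}{106} - - \frac{12}{175}\right) - 22} \left(-1 - \frac{6}{5}\right) = \sqrt{\left(- \frac{543}{106} + \frac{12}{175}\right) - 22} \left(- \frac{11}{5}\right) = \sqrt{- \frac{93753}{18550} - 22} \left(- \frac{11}{5}\right) = \sqrt{- \frac{501853}{18550}} \left(- \frac{11}{5}\right) = \frac{i \sqrt{372374926}}{3710} \left(- \frac{11}{5}\right) = - \frac{11 i \sqrt{372374926}}{18550}$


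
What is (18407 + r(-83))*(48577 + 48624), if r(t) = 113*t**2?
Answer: 77455977664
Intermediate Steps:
(18407 + r(-83))*(48577 + 48624) = (18407 + 113*(-83)**2)*(48577 + 48624) = (18407 + 113*6889)*97201 = (18407 + 778457)*97201 = 796864*97201 = 77455977664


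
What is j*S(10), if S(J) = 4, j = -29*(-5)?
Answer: 580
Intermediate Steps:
j = 145
j*S(10) = 145*4 = 580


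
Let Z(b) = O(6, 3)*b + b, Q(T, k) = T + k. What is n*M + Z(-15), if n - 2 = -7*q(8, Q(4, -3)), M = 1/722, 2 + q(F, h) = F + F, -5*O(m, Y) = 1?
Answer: -4380/361 ≈ -12.133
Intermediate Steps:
O(m, Y) = -1/5 (O(m, Y) = -1/5*1 = -1/5)
q(F, h) = -2 + 2*F (q(F, h) = -2 + (F + F) = -2 + 2*F)
M = 1/722 ≈ 0.0013850
Z(b) = 4*b/5 (Z(b) = -b/5 + b = 4*b/5)
n = -96 (n = 2 - 7*(-2 + 2*8) = 2 - 7*(-2 + 16) = 2 - 7*14 = 2 - 98 = -96)
n*M + Z(-15) = -96*1/722 + (4/5)*(-15) = -48/361 - 12 = -4380/361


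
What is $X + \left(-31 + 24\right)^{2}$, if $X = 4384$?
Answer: $4433$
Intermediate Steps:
$X + \left(-31 + 24\right)^{2} = 4384 + \left(-31 + 24\right)^{2} = 4384 + \left(-7\right)^{2} = 4384 + 49 = 4433$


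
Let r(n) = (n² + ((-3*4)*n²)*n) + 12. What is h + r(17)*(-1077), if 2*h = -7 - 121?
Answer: 63171371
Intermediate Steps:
h = -64 (h = (-7 - 121)/2 = (½)*(-128) = -64)
r(n) = 12 + n² - 12*n³ (r(n) = (n² + (-12*n²)*n) + 12 = (n² - 12*n³) + 12 = 12 + n² - 12*n³)
h + r(17)*(-1077) = -64 + (12 + 17² - 12*17³)*(-1077) = -64 + (12 + 289 - 12*4913)*(-1077) = -64 + (12 + 289 - 58956)*(-1077) = -64 - 58655*(-1077) = -64 + 63171435 = 63171371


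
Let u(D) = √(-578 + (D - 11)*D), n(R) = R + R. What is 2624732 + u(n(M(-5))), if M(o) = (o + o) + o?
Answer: 2624732 + 2*√163 ≈ 2.6248e+6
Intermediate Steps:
M(o) = 3*o (M(o) = 2*o + o = 3*o)
n(R) = 2*R
u(D) = √(-578 + D*(-11 + D)) (u(D) = √(-578 + (-11 + D)*D) = √(-578 + D*(-11 + D)))
2624732 + u(n(M(-5))) = 2624732 + √(-578 + (2*(3*(-5)))² - 22*3*(-5)) = 2624732 + √(-578 + (2*(-15))² - 22*(-15)) = 2624732 + √(-578 + (-30)² - 11*(-30)) = 2624732 + √(-578 + 900 + 330) = 2624732 + √652 = 2624732 + 2*√163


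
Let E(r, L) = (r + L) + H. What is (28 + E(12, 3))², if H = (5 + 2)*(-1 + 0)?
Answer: 1296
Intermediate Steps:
H = -7 (H = 7*(-1) = -7)
E(r, L) = -7 + L + r (E(r, L) = (r + L) - 7 = (L + r) - 7 = -7 + L + r)
(28 + E(12, 3))² = (28 + (-7 + 3 + 12))² = (28 + 8)² = 36² = 1296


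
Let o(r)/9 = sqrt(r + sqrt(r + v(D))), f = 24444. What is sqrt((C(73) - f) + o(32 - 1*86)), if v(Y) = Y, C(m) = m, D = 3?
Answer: sqrt(-24371 + 9*sqrt(-54 + I*sqrt(51))) ≈ 0.212 + 156.1*I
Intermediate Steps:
o(r) = 9*sqrt(r + sqrt(3 + r)) (o(r) = 9*sqrt(r + sqrt(r + 3)) = 9*sqrt(r + sqrt(3 + r)))
sqrt((C(73) - f) + o(32 - 1*86)) = sqrt((73 - 1*24444) + 9*sqrt((32 - 1*86) + sqrt(3 + (32 - 1*86)))) = sqrt((73 - 24444) + 9*sqrt((32 - 86) + sqrt(3 + (32 - 86)))) = sqrt(-24371 + 9*sqrt(-54 + sqrt(3 - 54))) = sqrt(-24371 + 9*sqrt(-54 + sqrt(-51))) = sqrt(-24371 + 9*sqrt(-54 + I*sqrt(51)))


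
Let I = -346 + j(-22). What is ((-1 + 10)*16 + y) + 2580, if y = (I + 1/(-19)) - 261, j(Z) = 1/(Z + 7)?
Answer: 603311/285 ≈ 2116.9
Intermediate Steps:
j(Z) = 1/(7 + Z)
I = -5191/15 (I = -346 + 1/(7 - 22) = -346 + 1/(-15) = -346 - 1/15 = -5191/15 ≈ -346.07)
y = -173029/285 (y = (-5191/15 + 1/(-19)) - 261 = (-5191/15 - 1/19) - 261 = -98644/285 - 261 = -173029/285 ≈ -607.12)
((-1 + 10)*16 + y) + 2580 = ((-1 + 10)*16 - 173029/285) + 2580 = (9*16 - 173029/285) + 2580 = (144 - 173029/285) + 2580 = -131989/285 + 2580 = 603311/285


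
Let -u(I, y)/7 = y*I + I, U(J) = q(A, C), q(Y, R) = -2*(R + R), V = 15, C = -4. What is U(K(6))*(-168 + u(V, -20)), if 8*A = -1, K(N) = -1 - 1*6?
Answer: 29232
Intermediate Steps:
K(N) = -7 (K(N) = -1 - 6 = -7)
A = -⅛ (A = (⅛)*(-1) = -⅛ ≈ -0.12500)
q(Y, R) = -4*R
U(J) = 16 (U(J) = -4*(-4) = 16)
u(I, y) = -7*I - 7*I*y (u(I, y) = -7*(y*I + I) = -7*(I*y + I) = -7*(I + I*y) = -7*I - 7*I*y)
U(K(6))*(-168 + u(V, -20)) = 16*(-168 - 7*15*(1 - 20)) = 16*(-168 - 7*15*(-19)) = 16*(-168 + 1995) = 16*1827 = 29232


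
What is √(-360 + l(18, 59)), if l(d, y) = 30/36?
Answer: I*√12930/6 ≈ 18.952*I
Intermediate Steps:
l(d, y) = ⅚ (l(d, y) = 30*(1/36) = ⅚)
√(-360 + l(18, 59)) = √(-360 + ⅚) = √(-2155/6) = I*√12930/6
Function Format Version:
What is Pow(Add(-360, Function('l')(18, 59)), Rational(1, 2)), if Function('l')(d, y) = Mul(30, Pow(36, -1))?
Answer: Mul(Rational(1, 6), I, Pow(12930, Rational(1, 2))) ≈ Mul(18.952, I)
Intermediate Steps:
Function('l')(d, y) = Rational(5, 6) (Function('l')(d, y) = Mul(30, Rational(1, 36)) = Rational(5, 6))
Pow(Add(-360, Function('l')(18, 59)), Rational(1, 2)) = Pow(Add(-360, Rational(5, 6)), Rational(1, 2)) = Pow(Rational(-2155, 6), Rational(1, 2)) = Mul(Rational(1, 6), I, Pow(12930, Rational(1, 2)))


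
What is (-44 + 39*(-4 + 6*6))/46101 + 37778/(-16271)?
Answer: -1722013294/750109371 ≈ -2.2957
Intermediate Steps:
(-44 + 39*(-4 + 6*6))/46101 + 37778/(-16271) = (-44 + 39*(-4 + 36))*(1/46101) + 37778*(-1/16271) = (-44 + 39*32)*(1/46101) - 37778/16271 = (-44 + 1248)*(1/46101) - 37778/16271 = 1204*(1/46101) - 37778/16271 = 1204/46101 - 37778/16271 = -1722013294/750109371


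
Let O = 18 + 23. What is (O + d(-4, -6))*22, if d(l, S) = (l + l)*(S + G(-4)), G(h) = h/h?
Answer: 1782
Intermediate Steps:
O = 41
G(h) = 1
d(l, S) = 2*l*(1 + S) (d(l, S) = (l + l)*(S + 1) = (2*l)*(1 + S) = 2*l*(1 + S))
(O + d(-4, -6))*22 = (41 + 2*(-4)*(1 - 6))*22 = (41 + 2*(-4)*(-5))*22 = (41 + 40)*22 = 81*22 = 1782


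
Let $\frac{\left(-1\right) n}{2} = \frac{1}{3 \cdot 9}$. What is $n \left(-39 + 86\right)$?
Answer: $- \frac{94}{27} \approx -3.4815$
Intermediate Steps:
$n = - \frac{2}{27}$ ($n = - \frac{2}{3 \cdot 9} = - \frac{2}{27} \approx -0.074074$)
$n \left(-39 + 86\right) = - \frac{2 \left(-39 + 86\right)}{27} = \left(- \frac{2}{27}\right) 47 = - \frac{94}{27}$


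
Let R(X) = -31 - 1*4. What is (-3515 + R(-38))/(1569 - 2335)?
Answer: 1775/383 ≈ 4.6345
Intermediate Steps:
R(X) = -35 (R(X) = -31 - 4 = -35)
(-3515 + R(-38))/(1569 - 2335) = (-3515 - 35)/(1569 - 2335) = -3550/(-766) = -3550*(-1/766) = 1775/383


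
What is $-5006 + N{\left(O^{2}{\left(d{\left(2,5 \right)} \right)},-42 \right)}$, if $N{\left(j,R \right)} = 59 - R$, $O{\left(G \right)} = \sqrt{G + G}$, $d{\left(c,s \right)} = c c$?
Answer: $-4905$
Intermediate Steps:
$d{\left(c,s \right)} = c^{2}$
$O{\left(G \right)} = \sqrt{2} \sqrt{G}$ ($O{\left(G \right)} = \sqrt{2 G} = \sqrt{2} \sqrt{G}$)
$-5006 + N{\left(O^{2}{\left(d{\left(2,5 \right)} \right)},-42 \right)} = -5006 + \left(59 - -42\right) = -5006 + \left(59 + 42\right) = -5006 + 101 = -4905$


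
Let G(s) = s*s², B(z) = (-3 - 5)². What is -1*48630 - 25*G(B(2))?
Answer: -6602230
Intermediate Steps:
B(z) = 64 (B(z) = (-8)² = 64)
G(s) = s³
-1*48630 - 25*G(B(2)) = -1*48630 - 25*64³ = -48630 - 25*262144 = -48630 - 6553600 = -6602230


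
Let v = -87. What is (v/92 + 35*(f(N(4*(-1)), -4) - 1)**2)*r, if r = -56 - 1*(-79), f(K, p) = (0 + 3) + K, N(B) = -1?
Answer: 3133/4 ≈ 783.25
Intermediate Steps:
f(K, p) = 3 + K
r = 23 (r = -56 + 79 = 23)
(v/92 + 35*(f(N(4*(-1)), -4) - 1)**2)*r = (-87/92 + 35*((3 - 1) - 1)**2)*23 = (-87*1/92 + 35*(2 - 1)**2)*23 = (-87/92 + 35*1**2)*23 = (-87/92 + 35*1)*23 = (-87/92 + 35)*23 = (3133/92)*23 = 3133/4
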